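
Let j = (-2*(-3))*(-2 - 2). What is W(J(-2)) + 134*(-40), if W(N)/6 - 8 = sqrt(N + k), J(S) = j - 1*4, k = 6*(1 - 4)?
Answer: -5312 + 6*I*sqrt(46) ≈ -5312.0 + 40.694*I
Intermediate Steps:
j = -24 (j = 6*(-4) = -24)
k = -18 (k = 6*(-3) = -18)
J(S) = -28 (J(S) = -24 - 1*4 = -24 - 4 = -28)
W(N) = 48 + 6*sqrt(-18 + N) (W(N) = 48 + 6*sqrt(N - 18) = 48 + 6*sqrt(-18 + N))
W(J(-2)) + 134*(-40) = (48 + 6*sqrt(-18 - 28)) + 134*(-40) = (48 + 6*sqrt(-46)) - 5360 = (48 + 6*(I*sqrt(46))) - 5360 = (48 + 6*I*sqrt(46)) - 5360 = -5312 + 6*I*sqrt(46)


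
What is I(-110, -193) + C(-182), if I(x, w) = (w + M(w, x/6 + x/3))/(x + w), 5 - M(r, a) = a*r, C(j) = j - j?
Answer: 3601/101 ≈ 35.653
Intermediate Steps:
C(j) = 0
M(r, a) = 5 - a*r
I(x, w) = (5 + w - w*x/2)/(w + x) (I(x, w) = (w + (5 - (x/6 + x/3)*w))/(x + w) = (w + (5 - (x*(1/6) + x*(1/3))*w))/(w + x) = (w + (5 - (x/6 + x/3)*w))/(w + x) = (w + (5 - x/2*w))/(w + x) = (w + (5 - w*x/2))/(w + x) = (5 + w - w*x/2)/(w + x))
I(-110, -193) + C(-182) = (5 - 193 - 1/2*(-193)*(-110))/(-193 - 110) + 0 = (5 - 193 - 10615)/(-303) + 0 = -1/303*(-10803) + 0 = 3601/101 + 0 = 3601/101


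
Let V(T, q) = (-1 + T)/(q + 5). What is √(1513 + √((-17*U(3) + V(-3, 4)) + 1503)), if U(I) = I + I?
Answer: √(13617 + 3*√12605)/3 ≈ 39.375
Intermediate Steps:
U(I) = 2*I
V(T, q) = (-1 + T)/(5 + q)
√(1513 + √((-17*U(3) + V(-3, 4)) + 1503)) = √(1513 + √((-34*3 + (-1 - 3)/(5 + 4)) + 1503)) = √(1513 + √((-17*6 - 4/9) + 1503)) = √(1513 + √((-102 + (⅑)*(-4)) + 1503)) = √(1513 + √((-102 - 4/9) + 1503)) = √(1513 + √(-922/9 + 1503)) = √(1513 + √(12605/9)) = √(1513 + √12605/3)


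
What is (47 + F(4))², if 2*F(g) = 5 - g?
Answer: 9025/4 ≈ 2256.3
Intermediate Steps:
F(g) = 5/2 - g/2 (F(g) = (5 - g)/2 = 5/2 - g/2)
(47 + F(4))² = (47 + (5/2 - ½*4))² = (47 + (5/2 - 2))² = (47 + ½)² = (95/2)² = 9025/4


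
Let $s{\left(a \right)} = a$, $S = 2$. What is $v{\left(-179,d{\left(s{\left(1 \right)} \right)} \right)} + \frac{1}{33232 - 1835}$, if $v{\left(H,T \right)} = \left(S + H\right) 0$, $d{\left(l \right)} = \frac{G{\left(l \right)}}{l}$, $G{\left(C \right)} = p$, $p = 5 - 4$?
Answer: $\frac{1}{31397} \approx 3.185 \cdot 10^{-5}$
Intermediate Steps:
$p = 1$ ($p = 5 - 4 = 1$)
$G{\left(C \right)} = 1$
$d{\left(l \right)} = \frac{1}{l}$ ($d{\left(l \right)} = 1 \frac{1}{l} = \frac{1}{l}$)
$v{\left(H,T \right)} = 0$ ($v{\left(H,T \right)} = \left(2 + H\right) 0 = 0$)
$v{\left(-179,d{\left(s{\left(1 \right)} \right)} \right)} + \frac{1}{33232 - 1835} = 0 + \frac{1}{33232 - 1835} = 0 + \frac{1}{31397} = \frac{1}{31397}$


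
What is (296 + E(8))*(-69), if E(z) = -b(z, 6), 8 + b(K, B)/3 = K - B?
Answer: -21666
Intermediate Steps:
b(K, B) = -24 - 3*B + 3*K (b(K, B) = -24 + 3*(K - B) = -24 + (-3*B + 3*K) = -24 - 3*B + 3*K)
E(z) = 42 - 3*z (E(z) = -(-24 - 3*6 + 3*z) = -(-24 - 18 + 3*z) = -(-42 + 3*z) = 42 - 3*z)
(296 + E(8))*(-69) = (296 + (42 - 3*8))*(-69) = (296 + (42 - 24))*(-69) = (296 + 18)*(-69) = 314*(-69) = -21666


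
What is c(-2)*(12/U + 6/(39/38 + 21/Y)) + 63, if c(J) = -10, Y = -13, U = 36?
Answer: 47003/291 ≈ 161.52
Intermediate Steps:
c(-2)*(12/U + 6/(39/38 + 21/Y)) + 63 = -10*(12/36 + 6/(39/38 + 21/(-13))) + 63 = -10*(12*(1/36) + 6/(39*(1/38) + 21*(-1/13))) + 63 = -10*(⅓ + 6/(39/38 - 21/13)) + 63 = -10*(⅓ + 6/(-291/494)) + 63 = -10*(⅓ + 6*(-494/291)) + 63 = -10*(⅓ - 988/97) + 63 = -10*(-2867/291) + 63 = 28670/291 + 63 = 47003/291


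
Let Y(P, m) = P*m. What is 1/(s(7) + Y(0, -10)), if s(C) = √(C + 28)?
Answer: √35/35 ≈ 0.16903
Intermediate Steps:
s(C) = √(28 + C)
1/(s(7) + Y(0, -10)) = 1/(√(28 + 7) + 0*(-10)) = 1/(√35 + 0) = 1/(√35) = √35/35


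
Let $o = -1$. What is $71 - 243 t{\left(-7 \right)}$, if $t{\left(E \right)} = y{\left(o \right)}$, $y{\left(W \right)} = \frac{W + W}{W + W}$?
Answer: $-172$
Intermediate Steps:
$y{\left(W \right)} = 1$ ($y{\left(W \right)} = \frac{2 W}{2 W} = 2 W \frac{1}{2 W} = 1$)
$t{\left(E \right)} = 1$
$71 - 243 t{\left(-7 \right)} = 71 - 243 = -172$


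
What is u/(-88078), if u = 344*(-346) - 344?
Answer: 59684/44039 ≈ 1.3553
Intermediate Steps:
u = -119368 (u = -119024 - 344 = -119368)
u/(-88078) = -119368/(-88078) = -119368*(-1/88078) = 59684/44039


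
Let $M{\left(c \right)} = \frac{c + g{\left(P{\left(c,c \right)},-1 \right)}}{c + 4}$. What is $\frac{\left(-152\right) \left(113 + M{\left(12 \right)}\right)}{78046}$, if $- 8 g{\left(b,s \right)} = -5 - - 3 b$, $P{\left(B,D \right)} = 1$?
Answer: $- \frac{138339}{624368} \approx -0.22157$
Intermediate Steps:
$g{\left(b,s \right)} = \frac{5}{8} - \frac{3 b}{8}$ ($g{\left(b,s \right)} = - \frac{-5 - - 3 b}{8} = - \frac{-5 + 3 b}{8} = \frac{5}{8} - \frac{3 b}{8}$)
$M{\left(c \right)} = \frac{\frac{1}{4} + c}{4 + c}$ ($M{\left(c \right)} = \frac{c + \left(\frac{5}{8} - \frac{3}{8}\right)}{c + 4} = \frac{c + \left(\frac{5}{8} - \frac{3}{8}\right)}{4 + c} = \frac{c + \frac{1}{4}}{4 + c} = \frac{\frac{1}{4} + c}{4 + c}$)
$\frac{\left(-152\right) \left(113 + M{\left(12 \right)}\right)}{78046} = \frac{\left(-152\right) \left(113 + \frac{\frac{1}{4} + 12}{4 + 12}\right)}{78046} = - 152 \left(113 + \frac{1}{16} \cdot \frac{49}{4}\right) \frac{1}{78046} = - 152 \left(113 + \frac{49}{64}\right) \frac{1}{78046} = \left(-152\right) \frac{7281}{64} \cdot \frac{1}{78046} = \left(- \frac{138339}{8}\right) \frac{1}{78046} = - \frac{138339}{624368}$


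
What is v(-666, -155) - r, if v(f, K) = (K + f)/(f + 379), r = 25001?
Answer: -7174466/287 ≈ -24998.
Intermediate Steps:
v(f, K) = (K + f)/(379 + f)
v(-666, -155) - r = (-155 - 666)/(379 - 666) - 1*25001 = -821/(-287) - 25001 = -1/287*(-821) - 25001 = 821/287 - 25001 = -7174466/287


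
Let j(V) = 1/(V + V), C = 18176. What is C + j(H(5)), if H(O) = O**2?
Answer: 908801/50 ≈ 18176.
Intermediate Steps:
j(V) = 1/(2*V)
C + j(H(5)) = 18176 + 1/(2*(5**2)) = 18176 + (1/2)/25 = 18176 + (1/2)*(1/25) = 18176 + 1/50 = 908801/50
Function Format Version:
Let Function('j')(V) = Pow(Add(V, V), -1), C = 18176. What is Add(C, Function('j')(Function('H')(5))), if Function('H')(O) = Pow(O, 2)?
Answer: Rational(908801, 50) ≈ 18176.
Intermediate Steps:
Function('j')(V) = Mul(Rational(1, 2), Pow(V, -1)) (Function('j')(V) = Pow(Mul(2, V), -1) = Mul(Rational(1, 2), Pow(V, -1)))
Add(C, Function('j')(Function('H')(5))) = Add(18176, Mul(Rational(1, 2), Pow(Pow(5, 2), -1))) = Add(18176, Mul(Rational(1, 2), Pow(25, -1))) = Add(18176, Mul(Rational(1, 2), Rational(1, 25))) = Add(18176, Rational(1, 50)) = Rational(908801, 50)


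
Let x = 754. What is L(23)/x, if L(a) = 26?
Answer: 1/29 ≈ 0.034483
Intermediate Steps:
L(23)/x = 26/754 = 26*(1/754) = 1/29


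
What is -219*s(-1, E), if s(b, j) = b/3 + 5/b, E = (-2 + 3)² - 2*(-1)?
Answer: 1168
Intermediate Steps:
E = 3 (E = 1² + 2 = 1 + 2 = 3)
s(b, j) = 5/b + b/3 (s(b, j) = b*(⅓) + 5/b = b/3 + 5/b = 5/b + b/3)
-219*s(-1, E) = -219*(5/(-1) + (⅓)*(-1)) = -219*(5*(-1) - ⅓) = -219*(-5 - ⅓) = -219*(-16/3) = 1168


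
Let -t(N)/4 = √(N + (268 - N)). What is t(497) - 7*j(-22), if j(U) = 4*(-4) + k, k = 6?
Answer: 70 - 8*√67 ≈ 4.5172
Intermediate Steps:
j(U) = -10 (j(U) = 4*(-4) + 6 = -16 + 6 = -10)
t(N) = -8*√67 (t(N) = -4*√(N + (268 - N)) = -8*√67)
t(497) - 7*j(-22) = -8*√67 - 7*(-10) = -8*√67 - 1*(-70) = -8*√67 + 70 = 70 - 8*√67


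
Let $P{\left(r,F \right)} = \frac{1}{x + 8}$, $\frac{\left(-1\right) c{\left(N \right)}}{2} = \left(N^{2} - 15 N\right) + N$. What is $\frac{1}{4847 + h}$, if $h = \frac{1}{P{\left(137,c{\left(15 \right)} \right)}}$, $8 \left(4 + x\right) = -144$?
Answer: $\frac{1}{4833} \approx 0.00020691$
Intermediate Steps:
$x = -22$ ($x = -4 + \frac{1}{8} \left(-144\right) = -4 - 18 = -22$)
$c{\left(N \right)} = - 2 N^{2} + 28 N$ ($c{\left(N \right)} = - 2 \left(\left(N^{2} - 15 N\right) + N\right) = - 2 \left(N^{2} - 14 N\right) = - 2 N^{2} + 28 N$)
$P{\left(r,F \right)} = - \frac{1}{14}$ ($P{\left(r,F \right)} = \frac{1}{-22 + 8} = \frac{1}{-14} = - \frac{1}{14}$)
$h = -14$ ($h = \frac{1}{- \frac{1}{14}} = -14$)
$\frac{1}{4847 + h} = \frac{1}{4847 - 14} = \frac{1}{4833}$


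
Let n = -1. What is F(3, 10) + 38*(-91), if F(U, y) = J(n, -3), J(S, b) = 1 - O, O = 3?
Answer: -3460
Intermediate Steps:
J(S, b) = -2 (J(S, b) = 1 - 1*3 = 1 - 3 = -2)
F(U, y) = -2
F(3, 10) + 38*(-91) = -2 + 38*(-91) = -2 - 3458 = -3460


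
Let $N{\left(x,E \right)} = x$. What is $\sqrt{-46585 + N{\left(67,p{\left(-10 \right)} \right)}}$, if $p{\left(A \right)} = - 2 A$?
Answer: $i \sqrt{46518} \approx 215.68 i$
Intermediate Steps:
$\sqrt{-46585 + N{\left(67,p{\left(-10 \right)} \right)}} = \sqrt{-46585 + 67} = \sqrt{-46518} = i \sqrt{46518}$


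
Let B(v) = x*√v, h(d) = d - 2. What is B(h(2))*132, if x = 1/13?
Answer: 0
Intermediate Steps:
h(d) = -2 + d
x = 1/13 ≈ 0.076923
B(v) = √v/13
B(h(2))*132 = (√(-2 + 2)/13)*132 = (√0/13)*132 = ((1/13)*0)*132 = 0*132 = 0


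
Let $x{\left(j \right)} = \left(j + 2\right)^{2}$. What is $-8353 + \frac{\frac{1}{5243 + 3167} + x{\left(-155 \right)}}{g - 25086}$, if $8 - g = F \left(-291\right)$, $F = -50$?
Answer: $- \frac{2784013542131}{333271480} \approx -8353.6$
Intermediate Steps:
$x{\left(j \right)} = \left(2 + j\right)^{2}$
$g = -14542$ ($g = 8 - \left(-50\right) \left(-291\right) = 8 - 14550 = -14542$)
$-8353 + \frac{\frac{1}{5243 + 3167} + x{\left(-155 \right)}}{g - 25086} = -8353 + \frac{\frac{1}{5243 + 3167} + \left(2 - 155\right)^{2}}{-14542 - 25086} = -8353 + \frac{\frac{1}{8410} + \left(-153\right)^{2}}{-39628} = -8353 + \left(\frac{1}{8410} + 23409\right) \left(- \frac{1}{39628}\right) = -8353 + \frac{196869691}{8410} \left(- \frac{1}{39628}\right) = -8353 - \frac{196869691}{333271480} = - \frac{2784013542131}{333271480}$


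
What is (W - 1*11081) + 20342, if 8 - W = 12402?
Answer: -3133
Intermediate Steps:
W = -12394 (W = 8 - 1*12402 = 8 - 12402 = -12394)
(W - 1*11081) + 20342 = (-12394 - 1*11081) + 20342 = (-12394 - 11081) + 20342 = -23475 + 20342 = -3133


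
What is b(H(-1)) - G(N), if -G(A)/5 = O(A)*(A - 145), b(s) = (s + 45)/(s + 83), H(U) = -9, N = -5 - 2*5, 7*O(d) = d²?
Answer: -6659874/259 ≈ -25714.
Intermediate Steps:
O(d) = d²/7
N = -15 (N = -5 - 10 = -15)
b(s) = (45 + s)/(83 + s)
G(A) = -5*A²*(-145 + A)/7 (G(A) = -5*A²/7*(A - 145) = -5*A²/7*(-145 + A) = -5*A²*(-145 + A)/7)
b(H(-1)) - G(N) = (45 - 9)/(83 - 9) - 5*(-15)²*(145 - 1*(-15))/7 = 36/74 - 5*225*(145 + 15)/7 = (1/74)*36 - 5*225*160/7 = 18/37 - 1*180000/7 = 18/37 - 180000/7 = -6659874/259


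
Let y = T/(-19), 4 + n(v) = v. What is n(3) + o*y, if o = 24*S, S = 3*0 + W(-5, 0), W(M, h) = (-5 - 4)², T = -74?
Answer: 143837/19 ≈ 7570.4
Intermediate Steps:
n(v) = -4 + v
W(M, h) = 81 (W(M, h) = (-9)² = 81)
S = 81 (S = 3*0 + 81 = 0 + 81 = 81)
y = 74/19 (y = -74/(-19) = -74*(-1/19) = 74/19 ≈ 3.8947)
o = 1944 (o = 24*81 = 1944)
n(3) + o*y = (-4 + 3) + 1944*(74/19) = -1 + 143856/19 = 143837/19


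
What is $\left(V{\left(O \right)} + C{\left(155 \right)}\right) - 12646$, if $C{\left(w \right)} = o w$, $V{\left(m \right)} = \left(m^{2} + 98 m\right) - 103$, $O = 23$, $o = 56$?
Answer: $-1286$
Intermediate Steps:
$V{\left(m \right)} = -103 + m^{2} + 98 m$
$C{\left(w \right)} = 56 w$
$\left(V{\left(O \right)} + C{\left(155 \right)}\right) - 12646 = \left(\left(-103 + 23^{2} + 98 \cdot 23\right) + 56 \cdot 155\right) - 12646 = \left(\left(-103 + 529 + 2254\right) + 8680\right) - 12646 = \left(2680 + 8680\right) - 12646 = 11360 - 12646 = -1286$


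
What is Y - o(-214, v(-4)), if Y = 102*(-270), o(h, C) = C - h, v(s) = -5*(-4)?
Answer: -27774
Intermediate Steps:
v(s) = 20
Y = -27540
Y - o(-214, v(-4)) = -27540 - (20 - 1*(-214)) = -27540 - (20 + 214) = -27540 - 1*234 = -27540 - 234 = -27774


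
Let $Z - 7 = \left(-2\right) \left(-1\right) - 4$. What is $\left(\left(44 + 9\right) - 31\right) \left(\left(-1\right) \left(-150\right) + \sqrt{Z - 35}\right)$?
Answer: $3300 + 22 i \sqrt{30} \approx 3300.0 + 120.5 i$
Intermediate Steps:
$Z = 5$ ($Z = 7 - 2 = 5$)
$\left(\left(44 + 9\right) - 31\right) \left(\left(-1\right) \left(-150\right) + \sqrt{Z - 35}\right) = \left(\left(44 + 9\right) - 31\right) \left(\left(-1\right) \left(-150\right) + \sqrt{5 - 35}\right) = \left(53 - 31\right) \left(150 + \sqrt{-30}\right) = 22 \left(150 + i \sqrt{30}\right) = 3300 + 22 i \sqrt{30}$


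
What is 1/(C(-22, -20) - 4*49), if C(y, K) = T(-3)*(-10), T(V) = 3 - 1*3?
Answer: -1/196 ≈ -0.0051020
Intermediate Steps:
T(V) = 0 (T(V) = 3 - 3 = 0)
C(y, K) = 0 (C(y, K) = 0*(-10) = 0)
1/(C(-22, -20) - 4*49) = 1/(0 - 4*49) = 1/(0 - 196) = 1/(-196) = -1/196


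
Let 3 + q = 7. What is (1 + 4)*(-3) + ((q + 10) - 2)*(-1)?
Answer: -27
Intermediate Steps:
q = 4 (q = -3 + 7 = 4)
(1 + 4)*(-3) + ((q + 10) - 2)*(-1) = (1 + 4)*(-3) + ((4 + 10) - 2)*(-1) = 5*(-3) + (14 - 2)*(-1) = -15 + 12*(-1) = -15 - 12 = -27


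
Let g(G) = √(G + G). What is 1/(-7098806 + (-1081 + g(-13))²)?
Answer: I/(-5930271*I + 2162*√26) ≈ -1.6863e-7 + 3.1347e-10*I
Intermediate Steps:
g(G) = √2*√G (g(G) = √(2*G) = √2*√G)
1/(-7098806 + (-1081 + g(-13))²) = 1/(-7098806 + (-1081 + √2*√(-13))²) = 1/(-7098806 + (-1081 + √2*(I*√13))²) = 1/(-7098806 + (-1081 + I*√26)²)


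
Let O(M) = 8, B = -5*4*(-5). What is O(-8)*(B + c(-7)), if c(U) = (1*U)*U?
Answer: 1192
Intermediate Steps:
B = 100 (B = -20*(-5) = 100)
c(U) = U² (c(U) = U*U = U²)
O(-8)*(B + c(-7)) = 8*(100 + (-7)²) = 8*(100 + 49) = 8*149 = 1192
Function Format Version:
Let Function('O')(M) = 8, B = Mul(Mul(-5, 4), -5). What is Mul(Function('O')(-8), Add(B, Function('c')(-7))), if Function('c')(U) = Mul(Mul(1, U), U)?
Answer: 1192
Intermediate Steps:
B = 100 (B = Mul(-20, -5) = 100)
Function('c')(U) = Pow(U, 2) (Function('c')(U) = Mul(U, U) = Pow(U, 2))
Mul(Function('O')(-8), Add(B, Function('c')(-7))) = Mul(8, Add(100, Pow(-7, 2))) = Mul(8, Add(100, 49)) = Mul(8, 149) = 1192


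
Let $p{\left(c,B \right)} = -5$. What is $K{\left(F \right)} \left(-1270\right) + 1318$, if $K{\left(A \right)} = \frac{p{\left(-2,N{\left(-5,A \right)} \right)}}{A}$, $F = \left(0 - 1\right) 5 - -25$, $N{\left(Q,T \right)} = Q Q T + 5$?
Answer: $\frac{3271}{2} \approx 1635.5$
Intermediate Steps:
$N{\left(Q,T \right)} = 5 + T Q^{2}$ ($N{\left(Q,T \right)} = Q^{2} T + 5 = T Q^{2} + 5 = 5 + T Q^{2}$)
$F = 20$ ($F = \left(-1\right) 5 + 25 = -5 + 25 = 20$)
$K{\left(A \right)} = - \frac{5}{A}$
$K{\left(F \right)} \left(-1270\right) + 1318 = - \frac{5}{20} \left(-1270\right) + 1318 = \left(-5\right) \frac{1}{20} \left(-1270\right) + 1318 = \left(- \frac{1}{4}\right) \left(-1270\right) + 1318 = \frac{635}{2} + 1318 = \frac{3271}{2}$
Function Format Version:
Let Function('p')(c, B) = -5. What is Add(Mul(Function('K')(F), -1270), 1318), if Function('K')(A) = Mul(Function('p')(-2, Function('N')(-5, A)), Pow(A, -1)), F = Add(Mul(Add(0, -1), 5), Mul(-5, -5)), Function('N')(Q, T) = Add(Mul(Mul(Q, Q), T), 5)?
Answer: Rational(3271, 2) ≈ 1635.5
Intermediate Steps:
Function('N')(Q, T) = Add(5, Mul(T, Pow(Q, 2))) (Function('N')(Q, T) = Add(Mul(Pow(Q, 2), T), 5) = Add(Mul(T, Pow(Q, 2)), 5) = Add(5, Mul(T, Pow(Q, 2))))
F = 20 (F = Add(Mul(-1, 5), 25) = Add(-5, 25) = 20)
Function('K')(A) = Mul(-5, Pow(A, -1))
Add(Mul(Function('K')(F), -1270), 1318) = Add(Mul(Mul(-5, Pow(20, -1)), -1270), 1318) = Add(Mul(Mul(-5, Rational(1, 20)), -1270), 1318) = Add(Mul(Rational(-1, 4), -1270), 1318) = Add(Rational(635, 2), 1318) = Rational(3271, 2)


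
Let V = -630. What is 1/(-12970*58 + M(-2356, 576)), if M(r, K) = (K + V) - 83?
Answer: -1/752397 ≈ -1.3291e-6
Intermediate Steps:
M(r, K) = -713 + K (M(r, K) = (K - 630) - 83 = (-630 + K) - 83 = -713 + K)
1/(-12970*58 + M(-2356, 576)) = 1/(-12970*58 + (-713 + 576)) = 1/(-752260 - 137) = 1/(-752397) = -1/752397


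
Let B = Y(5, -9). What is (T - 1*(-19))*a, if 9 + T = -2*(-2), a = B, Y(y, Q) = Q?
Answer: -126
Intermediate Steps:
B = -9
a = -9
T = -5 (T = -9 - 2*(-2) = -9 + 4 = -5)
(T - 1*(-19))*a = (-5 - 1*(-19))*(-9) = (-5 + 19)*(-9) = 14*(-9) = -126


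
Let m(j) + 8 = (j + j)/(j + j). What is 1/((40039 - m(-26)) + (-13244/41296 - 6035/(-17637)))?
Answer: 182084388/7291755311081 ≈ 2.4971e-5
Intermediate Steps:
m(j) = -7 (m(j) = -8 + (j + j)/(j + j) = -8 + (2*j)/((2*j)) = -8 + (2*j)*(1/(2*j)) = -8 + 1 = -7)
1/((40039 - m(-26)) + (-13244/41296 - 6035/(-17637))) = 1/((40039 - 1*(-7)) + (-13244/41296 - 6035/(-17637))) = 1/((40039 + 7) + (-13244*1/41296 - 6035*(-1/17637))) = 1/(40046 + (-3311/10324 + 6035/17637)) = 1/(40046 + 3909233/182084388) = 1/(7291755311081/182084388) = 182084388/7291755311081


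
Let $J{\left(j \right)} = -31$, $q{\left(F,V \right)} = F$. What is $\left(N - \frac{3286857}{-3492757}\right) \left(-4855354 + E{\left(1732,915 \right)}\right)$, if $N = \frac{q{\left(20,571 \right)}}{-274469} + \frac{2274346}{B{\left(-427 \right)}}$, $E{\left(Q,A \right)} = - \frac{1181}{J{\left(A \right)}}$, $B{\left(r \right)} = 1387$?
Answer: $- \frac{25258246017477380865465849}{3170709649527377} \approx -7.9661 \cdot 10^{9}$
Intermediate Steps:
$E{\left(Q,A \right)} = \frac{1181}{31}$ ($E{\left(Q,A \right)} = - \frac{1181}{-31} = \left(-1181\right) \left(- \frac{1}{31}\right) = \frac{1181}{31}$)
$N = \frac{624237444534}{380688503}$ ($N = \frac{20}{-274469} + \frac{2274346}{1387} = 20 \left(- \frac{1}{274469}\right) + 2274346 \cdot \frac{1}{1387} = - \frac{20}{274469} + \frac{2274346}{1387} = \frac{624237444534}{380688503} \approx 1639.8$)
$\left(N - \frac{3286857}{-3492757}\right) \left(-4855354 + E{\left(1732,915 \right)}\right) = \left(\frac{624237444534}{380688503} - \frac{3286857}{-3492757}\right) \left(-4855354 + \frac{1181}{31}\right) = \left(\frac{624237444534}{380688503} - - \frac{3286857}{3492757}\right) \left(- \frac{150514793}{31}\right) = \left(\frac{624237444534}{380688503} + \frac{3286857}{3492757}\right) \left(- \frac{150514793}{31}\right) = \frac{2181560972729145309}{1329652433672771} \left(- \frac{150514793}{31}\right) = - \frac{25258246017477380865465849}{3170709649527377}$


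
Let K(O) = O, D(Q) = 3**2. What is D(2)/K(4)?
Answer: 9/4 ≈ 2.2500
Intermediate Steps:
D(Q) = 9
D(2)/K(4) = 9/4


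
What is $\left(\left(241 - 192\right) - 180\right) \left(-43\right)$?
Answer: $5633$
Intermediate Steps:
$\left(\left(241 - 192\right) - 180\right) \left(-43\right) = \left(49 - 180\right) \left(-43\right) = \left(-131\right) \left(-43\right) = 5633$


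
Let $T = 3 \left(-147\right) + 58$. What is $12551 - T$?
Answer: $12934$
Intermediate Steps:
$T = -383$ ($T = -441 + 58 = -383$)
$12551 - T = 12551 - -383 = 12551 + 383 = 12934$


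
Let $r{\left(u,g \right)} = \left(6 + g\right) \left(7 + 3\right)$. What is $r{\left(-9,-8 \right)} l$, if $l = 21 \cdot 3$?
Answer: $-1260$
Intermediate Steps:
$r{\left(u,g \right)} = 60 + 10 g$ ($r{\left(u,g \right)} = \left(6 + g\right) 10 = 60 + 10 g$)
$l = 63$
$r{\left(-9,-8 \right)} l = \left(60 + 10 \left(-8\right)\right) 63 = \left(60 - 80\right) 63 = \left(-20\right) 63 = -1260$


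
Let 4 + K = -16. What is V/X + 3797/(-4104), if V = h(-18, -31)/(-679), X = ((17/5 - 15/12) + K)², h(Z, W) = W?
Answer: -36503711843/39461269176 ≈ -0.92505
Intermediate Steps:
K = -20 (K = -4 - 16 = -20)
X = 127449/400 (X = ((17/5 - 15/12) - 20)² = ((17*(⅕) - 15*1/12) - 20)² = ((17/5 - 5/4) - 20)² = (43/20 - 20)² = (-357/20)² = 127449/400 ≈ 318.62)
V = 31/679 (V = -31/(-679) = -31*(-1/679) = 31/679 ≈ 0.045655)
V/X + 3797/(-4104) = 31/(679*(127449/400)) + 3797/(-4104) = (31/679)*(400/127449) + 3797*(-1/4104) = 12400/86537871 - 3797/4104 = -36503711843/39461269176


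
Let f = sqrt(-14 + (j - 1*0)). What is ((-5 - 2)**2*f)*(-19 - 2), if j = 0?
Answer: -1029*I*sqrt(14) ≈ -3850.2*I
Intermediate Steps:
f = I*sqrt(14) (f = sqrt(-14 + (0 - 1*0)) = sqrt(-14 + (0 + 0)) = sqrt(-14 + 0) = sqrt(-14) = I*sqrt(14) ≈ 3.7417*I)
((-5 - 2)**2*f)*(-19 - 2) = ((-5 - 2)**2*(I*sqrt(14)))*(-19 - 2) = ((-7)**2*(I*sqrt(14)))*(-21) = (49*(I*sqrt(14)))*(-21) = (49*I*sqrt(14))*(-21) = -1029*I*sqrt(14)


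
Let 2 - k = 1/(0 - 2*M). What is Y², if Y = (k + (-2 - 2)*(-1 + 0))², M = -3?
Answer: 1500625/1296 ≈ 1157.9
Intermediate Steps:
k = 11/6 (k = 2 - 1/(0 - 2*(-3)) = 2 - 1/(0 + 6) = 2 - 1/6 = 2 - 1*⅙ = 2 - ⅙ = 11/6 ≈ 1.8333)
Y = 1225/36 (Y = (11/6 + (-2 - 2)*(-1 + 0))² = (11/6 - 4*(-1))² = (11/6 + 4)² = (35/6)² = 1225/36 ≈ 34.028)
Y² = (1225/36)² = 1500625/1296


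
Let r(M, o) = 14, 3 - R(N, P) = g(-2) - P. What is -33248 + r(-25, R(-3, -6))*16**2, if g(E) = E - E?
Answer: -29664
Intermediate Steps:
g(E) = 0
R(N, P) = 3 + P (R(N, P) = 3 - (0 - P) = 3 - (-1)*P = 3 + P)
-33248 + r(-25, R(-3, -6))*16**2 = -33248 + 14*16**2 = -33248 + 14*256 = -33248 + 3584 = -29664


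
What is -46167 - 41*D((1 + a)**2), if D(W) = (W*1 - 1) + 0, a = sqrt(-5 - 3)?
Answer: -45839 - 164*I*sqrt(2) ≈ -45839.0 - 231.93*I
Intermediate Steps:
a = 2*I*sqrt(2) (a = sqrt(-8) = 2*I*sqrt(2) ≈ 2.8284*I)
D(W) = -1 + W (D(W) = (W - 1) + 0 = (-1 + W) + 0 = -1 + W)
-46167 - 41*D((1 + a)**2) = -46167 - 41*(-1 + (1 + 2*I*sqrt(2))**2) = -46167 - (-41 + 41*(1 + 2*I*sqrt(2))**2) = -46167 + (41 - 41*(1 + 2*I*sqrt(2))**2) = -46126 - 41*(1 + 2*I*sqrt(2))**2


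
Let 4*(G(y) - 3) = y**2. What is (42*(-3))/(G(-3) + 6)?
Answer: -56/5 ≈ -11.200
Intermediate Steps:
G(y) = 3 + y**2/4
(42*(-3))/(G(-3) + 6) = (42*(-3))/((3 + (1/4)*(-3)**2) + 6) = -126/((3 + (1/4)*9) + 6) = -126/((3 + 9/4) + 6) = -126/(21/4 + 6) = -126/45/4 = -126*4/45 = -56/5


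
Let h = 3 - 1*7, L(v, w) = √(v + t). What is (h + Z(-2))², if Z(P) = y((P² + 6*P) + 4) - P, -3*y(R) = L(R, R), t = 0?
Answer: 32/9 + 8*I/3 ≈ 3.5556 + 2.6667*I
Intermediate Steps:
L(v, w) = √v (L(v, w) = √(v + 0) = √v)
y(R) = -√R/3
Z(P) = -P - √(4 + P² + 6*P)/3 (Z(P) = -√((P² + 6*P) + 4)/3 - P = -√(4 + P² + 6*P)/3 - P = -P - √(4 + P² + 6*P)/3)
h = -4 (h = 3 - 7 = -4)
(h + Z(-2))² = (-4 + (-1*(-2) - √(4 + (-2)² + 6*(-2))/3))² = (-4 + (2 - √(4 + 4 - 12)/3))² = (-4 + (2 - 2*I/3))² = (-2 - 2*I/3)²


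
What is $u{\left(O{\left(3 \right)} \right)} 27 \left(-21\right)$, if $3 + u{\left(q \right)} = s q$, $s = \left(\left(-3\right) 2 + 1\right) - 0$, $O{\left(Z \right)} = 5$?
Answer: $15876$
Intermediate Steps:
$s = -5$ ($s = \left(-6 + 1\right) + 0 = -5 + 0 = -5$)
$u{\left(q \right)} = -3 - 5 q$
$u{\left(O{\left(3 \right)} \right)} 27 \left(-21\right) = \left(-3 - 25\right) 27 \left(-21\right) = \left(-28\right) 27 \left(-21\right) = \left(-756\right) \left(-21\right) = 15876$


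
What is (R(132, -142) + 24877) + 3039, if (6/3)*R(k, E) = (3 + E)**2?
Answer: 75153/2 ≈ 37577.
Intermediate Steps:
R(k, E) = (3 + E)**2/2
(R(132, -142) + 24877) + 3039 = ((3 - 142)**2/2 + 24877) + 3039 = ((1/2)*(-139)**2 + 24877) + 3039 = ((1/2)*19321 + 24877) + 3039 = (19321/2 + 24877) + 3039 = 69075/2 + 3039 = 75153/2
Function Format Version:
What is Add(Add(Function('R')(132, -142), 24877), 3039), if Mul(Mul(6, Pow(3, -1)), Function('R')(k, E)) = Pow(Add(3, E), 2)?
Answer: Rational(75153, 2) ≈ 37577.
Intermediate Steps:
Function('R')(k, E) = Mul(Rational(1, 2), Pow(Add(3, E), 2))
Add(Add(Function('R')(132, -142), 24877), 3039) = Add(Add(Mul(Rational(1, 2), Pow(Add(3, -142), 2)), 24877), 3039) = Add(Add(Mul(Rational(1, 2), Pow(-139, 2)), 24877), 3039) = Add(Add(Mul(Rational(1, 2), 19321), 24877), 3039) = Add(Add(Rational(19321, 2), 24877), 3039) = Add(Rational(69075, 2), 3039) = Rational(75153, 2)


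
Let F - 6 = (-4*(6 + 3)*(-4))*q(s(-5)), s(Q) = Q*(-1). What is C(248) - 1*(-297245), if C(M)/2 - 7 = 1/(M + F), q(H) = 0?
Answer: 37751894/127 ≈ 2.9726e+5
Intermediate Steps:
s(Q) = -Q
F = 6 (F = 6 - 4*(6 + 3)*(-4)*0 = 6 - 36*(-4)*0 = 6 - 4*(-36)*0 = 6 + 144*0 = 6 + 0 = 6)
C(M) = 14 + 2/(6 + M) (C(M) = 14 + 2/(M + 6) = 14 + 2/(6 + M))
C(248) - 1*(-297245) = 2*(43 + 7*248)/(6 + 248) - 1*(-297245) = 2*(43 + 1736)/254 + 297245 = 2*(1/254)*1779 + 297245 = 1779/127 + 297245 = 37751894/127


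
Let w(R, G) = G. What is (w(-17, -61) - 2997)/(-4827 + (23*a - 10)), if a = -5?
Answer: 1529/2476 ≈ 0.61753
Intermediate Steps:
(w(-17, -61) - 2997)/(-4827 + (23*a - 10)) = (-61 - 2997)/(-4827 + (23*(-5) - 10)) = -3058/(-4827 + (-115 - 10)) = -3058/(-4827 - 125) = -3058/(-4952) = -3058*(-1/4952) = 1529/2476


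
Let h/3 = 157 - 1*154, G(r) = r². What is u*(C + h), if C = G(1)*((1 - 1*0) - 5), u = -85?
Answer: -425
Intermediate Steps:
h = 9 (h = 3*(157 - 1*154) = 3*(157 - 154) = 3*3 = 9)
C = -4 (C = 1²*((1 - 1*0) - 5) = 1*((1 + 0) - 5) = 1*(1 - 5) = 1*(-4) = -4)
u*(C + h) = -85*(-4 + 9) = -85*5 = -425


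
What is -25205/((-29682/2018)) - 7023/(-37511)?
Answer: 954078166138/556700751 ≈ 1713.8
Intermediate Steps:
-25205/((-29682/2018)) - 7023/(-37511) = -25205/((-29682*1/2018)) - 7023*(-1/37511) = -25205/(-14841/1009) + 7023/37511 = -25205*(-1009/14841) + 7023/37511 = 25431845/14841 + 7023/37511 = 954078166138/556700751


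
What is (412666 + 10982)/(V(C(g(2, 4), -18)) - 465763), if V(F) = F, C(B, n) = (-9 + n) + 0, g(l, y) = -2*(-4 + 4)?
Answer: -211824/232895 ≈ -0.90953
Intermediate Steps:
g(l, y) = 0 (g(l, y) = -2*0 = 0)
C(B, n) = -9 + n
(412666 + 10982)/(V(C(g(2, 4), -18)) - 465763) = (412666 + 10982)/((-9 - 18) - 465763) = 423648/(-27 - 465763) = 423648/(-465790) = 423648*(-1/465790) = -211824/232895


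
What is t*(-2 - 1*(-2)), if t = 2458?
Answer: 0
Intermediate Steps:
t*(-2 - 1*(-2)) = 2458*(-2 - 1*(-2)) = 2458*(-2 + 2) = 2458*0 = 0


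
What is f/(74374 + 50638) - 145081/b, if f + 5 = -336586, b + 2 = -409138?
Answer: -14946996971/6393426210 ≈ -2.3379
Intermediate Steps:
b = -409140 (b = -2 - 409138 = -409140)
f = -336591 (f = -5 - 336586 = -336591)
f/(74374 + 50638) - 145081/b = -336591/(74374 + 50638) - 145081/(-409140) = -336591/125012 - 145081*(-1/409140) = -336591*1/125012 + 145081/409140 = -336591/125012 + 145081/409140 = -14946996971/6393426210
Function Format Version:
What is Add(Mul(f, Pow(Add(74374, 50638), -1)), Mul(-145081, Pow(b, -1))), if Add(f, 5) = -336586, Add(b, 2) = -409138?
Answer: Rational(-14946996971, 6393426210) ≈ -2.3379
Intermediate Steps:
b = -409140 (b = Add(-2, -409138) = -409140)
f = -336591 (f = Add(-5, -336586) = -336591)
Add(Mul(f, Pow(Add(74374, 50638), -1)), Mul(-145081, Pow(b, -1))) = Add(Mul(-336591, Pow(Add(74374, 50638), -1)), Mul(-145081, Pow(-409140, -1))) = Add(Mul(-336591, Pow(125012, -1)), Mul(-145081, Rational(-1, 409140))) = Add(Mul(-336591, Rational(1, 125012)), Rational(145081, 409140)) = Add(Rational(-336591, 125012), Rational(145081, 409140)) = Rational(-14946996971, 6393426210)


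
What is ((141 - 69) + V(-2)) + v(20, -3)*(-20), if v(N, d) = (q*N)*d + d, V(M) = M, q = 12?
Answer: 14530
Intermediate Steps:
v(N, d) = d + 12*N*d (v(N, d) = (12*N)*d + d = 12*N*d + d = d + 12*N*d)
((141 - 69) + V(-2)) + v(20, -3)*(-20) = ((141 - 69) - 2) - 3*(1 + 12*20)*(-20) = (72 - 2) - 3*(1 + 240)*(-20) = 70 - 3*241*(-20) = 70 - 723*(-20) = 70 + 14460 = 14530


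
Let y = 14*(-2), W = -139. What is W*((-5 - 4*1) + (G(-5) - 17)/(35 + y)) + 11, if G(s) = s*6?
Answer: 15367/7 ≈ 2195.3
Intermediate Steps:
G(s) = 6*s
y = -28
W*((-5 - 4*1) + (G(-5) - 17)/(35 + y)) + 11 = -139*((-5 - 4*1) + (6*(-5) - 17)/(35 - 28)) + 11 = -139*((-5 - 4) + (-30 - 17)/7) + 11 = -139*(-9 - 47*⅐) + 11 = -139*(-9 - 47/7) + 11 = -139*(-110/7) + 11 = 15290/7 + 11 = 15367/7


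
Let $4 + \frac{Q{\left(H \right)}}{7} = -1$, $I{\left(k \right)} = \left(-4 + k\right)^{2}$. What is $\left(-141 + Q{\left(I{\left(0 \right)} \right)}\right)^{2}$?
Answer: $30976$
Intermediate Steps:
$Q{\left(H \right)} = -35$ ($Q{\left(H \right)} = -28 + 7 \left(-1\right) = -28 - 7 = -35$)
$\left(-141 + Q{\left(I{\left(0 \right)} \right)}\right)^{2} = \left(-141 - 35\right)^{2} = \left(-176\right)^{2} = 30976$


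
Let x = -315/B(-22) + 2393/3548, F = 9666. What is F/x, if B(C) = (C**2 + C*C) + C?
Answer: 16221519864/573079 ≈ 28306.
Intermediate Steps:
B(C) = C + 2*C**2 (B(C) = (C**2 + C**2) + C = 2*C**2 + C = C + 2*C**2)
x = 573079/1678204 (x = -315*(-1/(22*(1 + 2*(-22)))) + 2393/3548 = -315*(-1/(22*(1 - 44))) + 2393*(1/3548) = -315/((-22*(-43))) + 2393/3548 = -315/946 + 2393/3548 = 573079/1678204 ≈ 0.34148)
F/x = 9666/(573079/1678204) = 9666*(1678204/573079) = 16221519864/573079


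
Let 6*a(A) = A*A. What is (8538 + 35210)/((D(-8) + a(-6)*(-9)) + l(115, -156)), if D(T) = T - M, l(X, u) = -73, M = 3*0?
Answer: -43748/135 ≈ -324.06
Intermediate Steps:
M = 0
a(A) = A²/6 (a(A) = (A*A)/6 = A²/6)
D(T) = T (D(T) = T - 1*0 = T + 0 = T)
(8538 + 35210)/((D(-8) + a(-6)*(-9)) + l(115, -156)) = (8538 + 35210)/((-8 + ((⅙)*(-6)²)*(-9)) - 73) = 43748/((-8 + ((⅙)*36)*(-9)) - 73) = 43748/((-8 + 6*(-9)) - 73) = 43748/((-8 - 54) - 73) = 43748/(-62 - 73) = 43748/(-135) = 43748*(-1/135) = -43748/135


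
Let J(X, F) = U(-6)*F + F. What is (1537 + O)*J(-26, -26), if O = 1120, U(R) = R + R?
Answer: 759902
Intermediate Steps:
U(R) = 2*R
J(X, F) = -11*F (J(X, F) = (2*(-6))*F + F = -12*F + F = -11*F)
(1537 + O)*J(-26, -26) = (1537 + 1120)*(-11*(-26)) = 2657*286 = 759902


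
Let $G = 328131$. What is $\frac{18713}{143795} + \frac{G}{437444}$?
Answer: $\frac{55369486717}{62902259980} \approx 0.88025$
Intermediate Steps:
$\frac{18713}{143795} + \frac{G}{437444} = \frac{18713}{143795} + \frac{328131}{437444} = \frac{55369486717}{62902259980}$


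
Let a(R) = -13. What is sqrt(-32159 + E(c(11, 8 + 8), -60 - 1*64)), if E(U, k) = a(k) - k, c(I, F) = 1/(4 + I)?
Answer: 4*I*sqrt(2003) ≈ 179.02*I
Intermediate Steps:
E(U, k) = -13 - k
sqrt(-32159 + E(c(11, 8 + 8), -60 - 1*64)) = sqrt(-32159 + (-13 - (-60 - 1*64))) = sqrt(-32159 + (-13 - (-60 - 64))) = sqrt(-32159 + (-13 - 1*(-124))) = sqrt(-32159 + (-13 + 124)) = sqrt(-32159 + 111) = sqrt(-32048) = 4*I*sqrt(2003)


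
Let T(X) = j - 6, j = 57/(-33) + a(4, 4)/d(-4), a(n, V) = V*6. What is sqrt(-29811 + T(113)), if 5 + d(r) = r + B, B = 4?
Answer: I*sqrt(90216170)/55 ≈ 172.69*I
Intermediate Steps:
d(r) = -1 + r (d(r) = -5 + (r + 4) = -5 + (4 + r) = -1 + r)
a(n, V) = 6*V
j = -359/55 (j = 57/(-33) + (6*4)/(-1 - 4) = 57*(-1/33) + 24/(-5) = -19/11 + 24*(-1/5) = -19/11 - 24/5 = -359/55 ≈ -6.5273)
T(X) = -689/55 (T(X) = -359/55 - 6 = -689/55)
sqrt(-29811 + T(113)) = sqrt(-29811 - 689/55) = sqrt(-1640294/55) = I*sqrt(90216170)/55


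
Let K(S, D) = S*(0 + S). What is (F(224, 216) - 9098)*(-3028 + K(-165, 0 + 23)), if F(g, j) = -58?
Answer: -221547732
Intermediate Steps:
K(S, D) = S² (K(S, D) = S*S = S²)
(F(224, 216) - 9098)*(-3028 + K(-165, 0 + 23)) = (-58 - 9098)*(-3028 + (-165)²) = -9156*(-3028 + 27225) = -9156*24197 = -221547732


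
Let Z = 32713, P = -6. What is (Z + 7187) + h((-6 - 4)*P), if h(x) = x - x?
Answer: 39900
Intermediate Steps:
h(x) = 0
(Z + 7187) + h((-6 - 4)*P) = (32713 + 7187) + 0 = 39900 + 0 = 39900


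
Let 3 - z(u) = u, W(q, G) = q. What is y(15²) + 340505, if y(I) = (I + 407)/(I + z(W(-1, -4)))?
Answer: 77976277/229 ≈ 3.4051e+5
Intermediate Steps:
z(u) = 3 - u
y(I) = (407 + I)/(4 + I) (y(I) = (I + 407)/(I + (3 - 1*(-1))) = (407 + I)/(I + (3 + 1)) = (407 + I)/(I + 4) = (407 + I)/(4 + I))
y(15²) + 340505 = (407 + 15²)/(4 + 15²) + 340505 = (407 + 225)/(4 + 225) + 340505 = 632/229 + 340505 = 77976277/229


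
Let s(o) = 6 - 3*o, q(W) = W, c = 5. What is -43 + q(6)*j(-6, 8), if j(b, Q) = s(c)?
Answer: -97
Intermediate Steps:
j(b, Q) = -9 (j(b, Q) = 6 - 3*5 = 6 - 15 = -9)
-43 + q(6)*j(-6, 8) = -43 + 6*(-9) = -43 - 54 = -97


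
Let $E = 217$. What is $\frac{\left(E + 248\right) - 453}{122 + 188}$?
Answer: $\frac{6}{155} \approx 0.03871$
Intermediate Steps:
$\frac{\left(E + 248\right) - 453}{122 + 188} = \frac{\left(217 + 248\right) - 453}{122 + 188} = \frac{465 - 453}{310} = 12 \cdot \frac{1}{310} = \frac{6}{155}$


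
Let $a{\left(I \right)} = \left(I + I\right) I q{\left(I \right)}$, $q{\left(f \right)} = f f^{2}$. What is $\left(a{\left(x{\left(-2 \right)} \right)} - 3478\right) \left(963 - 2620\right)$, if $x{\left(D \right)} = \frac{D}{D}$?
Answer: $5759732$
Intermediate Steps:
$q{\left(f \right)} = f^{3}$
$x{\left(D \right)} = 1$
$a{\left(I \right)} = 2 I^{5}$ ($a{\left(I \right)} = \left(I + I\right) I I^{3} = 2 I I I^{3} = 2 I^{2} I^{3} = 2 I^{5}$)
$\left(a{\left(x{\left(-2 \right)} \right)} - 3478\right) \left(963 - 2620\right) = \left(2 \cdot 1^{5} - 3478\right) \left(963 - 2620\right) = \left(2 \cdot 1 - 3478\right) \left(-1657\right) = \left(2 - 3478\right) \left(-1657\right) = \left(-3476\right) \left(-1657\right) = 5759732$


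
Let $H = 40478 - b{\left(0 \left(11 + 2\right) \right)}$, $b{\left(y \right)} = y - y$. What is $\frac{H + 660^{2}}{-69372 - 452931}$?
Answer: $- \frac{476078}{522303} \approx -0.9115$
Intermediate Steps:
$b{\left(y \right)} = 0$
$H = 40478$ ($H = 40478 - 0 = 40478 + 0 = 40478$)
$\frac{H + 660^{2}}{-69372 - 452931} = \frac{40478 + 660^{2}}{-69372 - 452931} = \frac{40478 + 435600}{-522303} = 476078 \left(- \frac{1}{522303}\right) = - \frac{476078}{522303}$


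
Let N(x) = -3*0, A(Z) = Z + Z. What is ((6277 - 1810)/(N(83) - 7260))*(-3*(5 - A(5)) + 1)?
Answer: -5956/605 ≈ -9.8446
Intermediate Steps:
A(Z) = 2*Z
N(x) = 0
((6277 - 1810)/(N(83) - 7260))*(-3*(5 - A(5)) + 1) = ((6277 - 1810)/(0 - 7260))*(-3*(5 - 2*5) + 1) = (4467/(-7260))*(-3*(5 - 1*10) + 1) = (4467*(-1/7260))*(-3*(5 - 10) + 1) = -1489*(-3*(-5) + 1)/2420 = -1489*(15 + 1)/2420 = -1489/2420*16 = -5956/605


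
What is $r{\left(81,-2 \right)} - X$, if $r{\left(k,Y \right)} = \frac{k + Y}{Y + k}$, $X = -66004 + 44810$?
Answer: $21195$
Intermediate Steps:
$X = -21194$
$r{\left(k,Y \right)} = 1$ ($r{\left(k,Y \right)} = \frac{Y + k}{Y + k} = 1$)
$r{\left(81,-2 \right)} - X = 1 - -21194 = 1 + 21194 = 21195$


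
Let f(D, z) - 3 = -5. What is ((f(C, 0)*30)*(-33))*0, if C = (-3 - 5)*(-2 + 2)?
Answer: 0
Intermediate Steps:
C = 0 (C = -8*0 = 0)
f(D, z) = -2 (f(D, z) = 3 - 5 = -2)
((f(C, 0)*30)*(-33))*0 = (-2*30*(-33))*0 = -60*(-33)*0 = 1980*0 = 0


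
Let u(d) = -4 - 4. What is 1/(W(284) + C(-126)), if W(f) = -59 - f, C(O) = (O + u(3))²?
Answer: 1/17613 ≈ 5.6776e-5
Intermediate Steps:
u(d) = -8
C(O) = (-8 + O)² (C(O) = (O - 8)² = (-8 + O)²)
1/(W(284) + C(-126)) = 1/((-59 - 1*284) + (-8 - 126)²) = 1/((-59 - 284) + (-134)²) = 1/(-343 + 17956) = 1/17613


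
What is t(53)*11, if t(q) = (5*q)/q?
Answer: 55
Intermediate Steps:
t(q) = 5
t(53)*11 = 5*11 = 55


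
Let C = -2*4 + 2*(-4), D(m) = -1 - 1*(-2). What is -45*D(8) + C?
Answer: -61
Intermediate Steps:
D(m) = 1 (D(m) = -1 + 2 = 1)
C = -16 (C = -8 - 8 = -16)
-45*D(8) + C = -45*1 - 16 = -45 - 16 = -61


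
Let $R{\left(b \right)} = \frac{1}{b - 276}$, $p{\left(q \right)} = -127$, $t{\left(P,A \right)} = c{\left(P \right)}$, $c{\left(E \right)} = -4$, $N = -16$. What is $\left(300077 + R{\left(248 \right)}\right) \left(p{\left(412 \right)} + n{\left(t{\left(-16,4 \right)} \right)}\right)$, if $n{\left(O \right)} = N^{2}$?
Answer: $\frac{1083877995}{28} \approx 3.871 \cdot 10^{7}$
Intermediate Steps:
$t{\left(P,A \right)} = -4$
$n{\left(O \right)} = 256$ ($n{\left(O \right)} = \left(-16\right)^{2} = 256$)
$R{\left(b \right)} = \frac{1}{-276 + b}$
$\left(300077 + R{\left(248 \right)}\right) \left(p{\left(412 \right)} + n{\left(t{\left(-16,4 \right)} \right)}\right) = \left(300077 + \frac{1}{-276 + 248}\right) \left(-127 + 256\right) = \left(300077 + \frac{1}{-28}\right) 129 = \left(300077 - \frac{1}{28}\right) 129 = \frac{8402155}{28} \cdot 129 = \frac{1083877995}{28}$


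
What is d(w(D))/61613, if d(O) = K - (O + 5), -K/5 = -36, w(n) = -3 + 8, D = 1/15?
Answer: 170/61613 ≈ 0.0027592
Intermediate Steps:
D = 1/15 ≈ 0.066667
w(n) = 5
K = 180 (K = -5*(-36) = 180)
d(O) = 175 - O (d(O) = 180 - (O + 5) = 180 - (5 + O) = 180 + (-5 - O) = 175 - O)
d(w(D))/61613 = (175 - 1*5)/61613 = (175 - 5)*(1/61613) = 170*(1/61613) = 170/61613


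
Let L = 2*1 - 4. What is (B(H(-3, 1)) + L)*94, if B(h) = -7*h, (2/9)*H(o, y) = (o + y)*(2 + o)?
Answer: -6110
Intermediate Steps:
H(o, y) = 9*(2 + o)*(o + y)/2 (H(o, y) = 9*((o + y)*(2 + o))/2 = 9*((2 + o)*(o + y))/2 = 9*(2 + o)*(o + y)/2)
L = -2 (L = 2 - 4 = -2)
(B(H(-3, 1)) + L)*94 = (-7*(9*(-3) + 9*1 + (9/2)*(-3)**2 + (9/2)*(-3)*1) - 2)*94 = (-7*(-27 + 9 + (9/2)*9 - 27/2) - 2)*94 = (-7*(-27 + 9 + 81/2 - 27/2) - 2)*94 = (-7*9 - 2)*94 = (-63 - 2)*94 = -65*94 = -6110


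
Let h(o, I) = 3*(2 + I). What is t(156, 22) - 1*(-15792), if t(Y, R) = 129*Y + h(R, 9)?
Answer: 35949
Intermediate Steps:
h(o, I) = 6 + 3*I
t(Y, R) = 33 + 129*Y (t(Y, R) = 129*Y + (6 + 3*9) = 129*Y + (6 + 27) = 129*Y + 33 = 33 + 129*Y)
t(156, 22) - 1*(-15792) = (33 + 129*156) - 1*(-15792) = (33 + 20124) + 15792 = 20157 + 15792 = 35949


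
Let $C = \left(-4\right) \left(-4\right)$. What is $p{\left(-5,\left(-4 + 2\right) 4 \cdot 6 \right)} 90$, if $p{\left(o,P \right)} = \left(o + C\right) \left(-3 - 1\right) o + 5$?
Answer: $20250$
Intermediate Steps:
$C = 16$
$p{\left(o,P \right)} = 5 + o \left(-64 - 4 o\right)$ ($p{\left(o,P \right)} = \left(o + 16\right) \left(-3 - 1\right) o + 5 = \left(16 + o\right) \left(-4\right) o + 5 = \left(-64 - 4 o\right) o + 5 = o \left(-64 - 4 o\right) + 5 = 5 + o \left(-64 - 4 o\right)$)
$p{\left(-5,\left(-4 + 2\right) 4 \cdot 6 \right)} 90 = \left(5 - -320 - 4 \left(-5\right)^{2}\right) 90 = \left(5 + 320 - 100\right) 90 = 225 \cdot 90 = 20250$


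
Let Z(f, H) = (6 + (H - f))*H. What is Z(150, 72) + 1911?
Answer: -3273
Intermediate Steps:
Z(f, H) = H*(6 + H - f) (Z(f, H) = (6 + H - f)*H = H*(6 + H - f))
Z(150, 72) + 1911 = 72*(6 + 72 - 1*150) + 1911 = 72*(6 + 72 - 150) + 1911 = 72*(-72) + 1911 = -5184 + 1911 = -3273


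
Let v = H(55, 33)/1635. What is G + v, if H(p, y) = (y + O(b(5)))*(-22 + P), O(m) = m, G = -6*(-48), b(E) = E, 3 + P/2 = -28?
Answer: 155896/545 ≈ 286.05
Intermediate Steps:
P = -62 (P = -6 + 2*(-28) = -6 - 56 = -62)
G = 288
H(p, y) = -420 - 84*y (H(p, y) = (y + 5)*(-22 - 62) = (5 + y)*(-84) = -420 - 84*y)
v = -1064/545 (v = (-420 - 84*33)/1635 = (-420 - 2772)*(1/1635) = -3192*1/1635 = -1064/545 ≈ -1.9523)
G + v = 288 - 1064/545 = 155896/545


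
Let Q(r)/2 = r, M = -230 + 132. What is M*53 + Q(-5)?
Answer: -5204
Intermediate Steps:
M = -98
Q(r) = 2*r
M*53 + Q(-5) = -98*53 + 2*(-5) = -5194 - 10 = -5204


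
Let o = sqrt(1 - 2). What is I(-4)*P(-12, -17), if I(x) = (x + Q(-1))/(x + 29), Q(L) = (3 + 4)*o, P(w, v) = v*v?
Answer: -1156/25 + 2023*I/25 ≈ -46.24 + 80.92*I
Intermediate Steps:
o = I (o = sqrt(-1) = I ≈ 1.0*I)
P(w, v) = v**2
Q(L) = 7*I (Q(L) = (3 + 4)*I = 7*I)
I(x) = (x + 7*I)/(29 + x) (I(x) = (x + 7*I)/(x + 29) = (x + 7*I)/(29 + x))
I(-4)*P(-12, -17) = ((-4 + 7*I)/(29 - 4))*(-17)**2 = ((-4 + 7*I)/25)*289 = (-4/25 + 7*I/25)*289 = -1156/25 + 2023*I/25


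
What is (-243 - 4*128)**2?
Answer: 570025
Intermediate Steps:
(-243 - 4*128)**2 = (-243 - 512)**2 = (-755)**2 = 570025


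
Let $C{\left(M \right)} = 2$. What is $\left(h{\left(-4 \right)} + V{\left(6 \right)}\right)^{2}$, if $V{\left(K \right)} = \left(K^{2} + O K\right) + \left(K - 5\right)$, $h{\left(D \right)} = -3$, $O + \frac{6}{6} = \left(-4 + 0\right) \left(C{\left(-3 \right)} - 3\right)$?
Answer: $2704$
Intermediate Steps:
$O = 3$ ($O = -1 + \left(-4 + 0\right) \left(2 - 3\right) = -1 - -4 = -1 + 4 = 3$)
$V{\left(K \right)} = -5 + K^{2} + 4 K$ ($V{\left(K \right)} = \left(K^{2} + 3 K\right) + \left(K - 5\right) = \left(K^{2} + 3 K\right) + \left(-5 + K\right) = -5 + K^{2} + 4 K$)
$\left(h{\left(-4 \right)} + V{\left(6 \right)}\right)^{2} = \left(-3 + \left(-5 + 6^{2} + 4 \cdot 6\right)\right)^{2} = \left(-3 + \left(-5 + 36 + 24\right)\right)^{2} = \left(-3 + 55\right)^{2} = 52^{2} = 2704$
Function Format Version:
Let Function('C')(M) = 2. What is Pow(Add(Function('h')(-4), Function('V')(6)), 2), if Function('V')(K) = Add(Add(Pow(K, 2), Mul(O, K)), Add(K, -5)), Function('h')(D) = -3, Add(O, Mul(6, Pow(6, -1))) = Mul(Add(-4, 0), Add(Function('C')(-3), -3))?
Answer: 2704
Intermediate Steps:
O = 3 (O = Add(-1, Mul(Add(-4, 0), Add(2, -3))) = Add(-1, Mul(-4, -1)) = Add(-1, 4) = 3)
Function('V')(K) = Add(-5, Pow(K, 2), Mul(4, K)) (Function('V')(K) = Add(Add(Pow(K, 2), Mul(3, K)), Add(K, -5)) = Add(Add(Pow(K, 2), Mul(3, K)), Add(-5, K)) = Add(-5, Pow(K, 2), Mul(4, K)))
Pow(Add(Function('h')(-4), Function('V')(6)), 2) = Pow(Add(-3, Add(-5, Pow(6, 2), Mul(4, 6))), 2) = Pow(Add(-3, Add(-5, 36, 24)), 2) = Pow(Add(-3, 55), 2) = Pow(52, 2) = 2704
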